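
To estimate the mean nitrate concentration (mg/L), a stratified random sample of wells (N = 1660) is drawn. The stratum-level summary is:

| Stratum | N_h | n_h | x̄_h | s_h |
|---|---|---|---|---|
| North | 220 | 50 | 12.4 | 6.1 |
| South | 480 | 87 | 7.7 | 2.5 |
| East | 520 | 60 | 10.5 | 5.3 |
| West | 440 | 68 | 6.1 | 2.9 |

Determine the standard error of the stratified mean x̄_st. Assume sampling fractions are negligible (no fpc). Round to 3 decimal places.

V̂(x̄_st) = Σ W_h² s_h²/n_h, with W_h = N_h/N and N = 1660:
  stratum North: (220/1660)²·6.1²/50 = 0.0130713
  stratum South: (480/1660)²·2.5²/87 = 0.00600658
  stratum East: (520/1660)²·5.3²/60 = 0.04594
  stratum West: (440/1660)²·2.9²/68 = 0.00868913
V̂(x̄_st) = 0.073707
SE(x̄_st) = √0.073707 = 0.27149

SE(x̄_st) ≈ 0.271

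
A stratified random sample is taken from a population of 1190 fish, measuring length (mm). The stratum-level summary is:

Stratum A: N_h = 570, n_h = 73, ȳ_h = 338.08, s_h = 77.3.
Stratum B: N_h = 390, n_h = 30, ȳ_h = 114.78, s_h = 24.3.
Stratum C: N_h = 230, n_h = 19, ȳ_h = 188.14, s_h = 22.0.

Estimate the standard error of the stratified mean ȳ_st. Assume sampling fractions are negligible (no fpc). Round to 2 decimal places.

V̂(ȳ_st) = Σ W_h² s_h²/n_h, with W_h = N_h/N and N = 1190:
  stratum A: (570/1190)²·77.3²/73 = 18.7798
  stratum B: (390/1190)²·24.3²/30 = 2.11411
  stratum C: (230/1190)²·22.0²/19 = 0.951598
V̂(ȳ_st) = 21.8455
SE(ȳ_st) = √21.8455 = 4.67392

SE(ȳ_st) ≈ 4.67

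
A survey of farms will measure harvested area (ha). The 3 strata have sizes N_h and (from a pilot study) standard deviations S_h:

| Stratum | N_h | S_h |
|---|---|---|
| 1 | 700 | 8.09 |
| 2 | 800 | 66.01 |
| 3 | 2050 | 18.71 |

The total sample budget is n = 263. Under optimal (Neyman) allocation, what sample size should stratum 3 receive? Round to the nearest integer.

104

Neyman allocation: n_h = n · N_h S_h / Σ N_i S_i, with n = 263.
  stratum 1: N_h·S_h = 700·8.09 = 5663.00
  stratum 2: N_h·S_h = 800·66.01 = 52808.00
  stratum 3: N_h·S_h = 2050·18.71 = 38355.50
Σ N_h S_h = 96826.50
n for stratum 3 = 263·38355.50/96826.50 = 104.181 → 104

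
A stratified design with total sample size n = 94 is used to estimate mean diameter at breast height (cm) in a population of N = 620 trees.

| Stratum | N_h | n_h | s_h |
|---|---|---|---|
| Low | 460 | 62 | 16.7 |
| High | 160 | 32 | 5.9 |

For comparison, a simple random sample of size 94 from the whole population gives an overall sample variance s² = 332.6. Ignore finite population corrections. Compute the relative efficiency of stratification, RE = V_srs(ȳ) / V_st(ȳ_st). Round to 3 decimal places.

RE ≈ 1.388

V̂(ȳ_st) = Σ W_h² s_h²/n_h, with W_h = N_h/N and N = 620:
  stratum Low: (460/620)²·16.7²/62 = 2.47613
  stratum High: (160/620)²·5.9²/32 = 0.0724454
V_st = 2.54858
V_srs = s²/n = 332.6/94 = 3.5383
Relative efficiency = V_srs / V_st = 3.5383/2.54858 = 1.3883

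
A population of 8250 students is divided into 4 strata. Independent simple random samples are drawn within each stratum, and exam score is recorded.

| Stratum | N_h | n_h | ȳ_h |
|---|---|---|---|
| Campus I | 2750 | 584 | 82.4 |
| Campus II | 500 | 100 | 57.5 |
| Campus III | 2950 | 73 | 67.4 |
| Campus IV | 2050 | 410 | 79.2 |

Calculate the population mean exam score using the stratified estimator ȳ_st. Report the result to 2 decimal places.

ȳ_st ≈ 74.73

N = Σ N_h = 8250. Stratum weights W_h = N_h/N.
ȳ_st = (2750·82.4 + 500·57.5 + 2950·67.4 + 2050·79.2) / 8250 = 74.7321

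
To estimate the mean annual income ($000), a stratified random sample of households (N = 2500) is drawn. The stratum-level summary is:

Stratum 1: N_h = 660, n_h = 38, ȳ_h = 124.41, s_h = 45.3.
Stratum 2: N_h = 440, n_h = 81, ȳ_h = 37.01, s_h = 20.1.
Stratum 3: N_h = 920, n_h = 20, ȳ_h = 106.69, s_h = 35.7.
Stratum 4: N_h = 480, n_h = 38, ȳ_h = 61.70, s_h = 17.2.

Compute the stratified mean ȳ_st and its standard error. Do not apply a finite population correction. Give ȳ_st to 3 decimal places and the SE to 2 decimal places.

ȳ_st = Σ W_h ȳ_h = (660·124.41 + 440·37.01 + 920·106.69 + 480·61.70)/2500 = 90.46632
V̂(ȳ_st) = Σ W_h² s_h²/n_h, with W_h = N_h/N and N = 2500:
  stratum 1: (660/2500)²·45.3²/38 = 3.76375
  stratum 2: (440/2500)²·20.1²/81 = 0.154501
  stratum 3: (920/2500)²·35.7²/20 = 8.62983
  stratum 4: (480/2500)²·17.2²/38 = 0.286996
V̂(ȳ_st) = 12.8351
SE(ȳ_st) = √12.8351 = 3.58261

ȳ_st ≈ 90.466, SE ≈ 3.58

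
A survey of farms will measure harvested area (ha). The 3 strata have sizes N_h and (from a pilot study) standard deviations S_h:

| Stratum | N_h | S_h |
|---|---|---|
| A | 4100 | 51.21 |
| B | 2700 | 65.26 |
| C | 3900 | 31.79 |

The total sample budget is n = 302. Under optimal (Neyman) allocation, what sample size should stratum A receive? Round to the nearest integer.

Neyman allocation: n_h = n · N_h S_h / Σ N_i S_i, with n = 302.
  stratum A: N_h·S_h = 4100·51.21 = 209961.00
  stratum B: N_h·S_h = 2700·65.26 = 176202.00
  stratum C: N_h·S_h = 3900·31.79 = 123981.00
Σ N_h S_h = 510144.00
n for stratum A = 302·209961.00/510144.00 = 124.295 → 124

124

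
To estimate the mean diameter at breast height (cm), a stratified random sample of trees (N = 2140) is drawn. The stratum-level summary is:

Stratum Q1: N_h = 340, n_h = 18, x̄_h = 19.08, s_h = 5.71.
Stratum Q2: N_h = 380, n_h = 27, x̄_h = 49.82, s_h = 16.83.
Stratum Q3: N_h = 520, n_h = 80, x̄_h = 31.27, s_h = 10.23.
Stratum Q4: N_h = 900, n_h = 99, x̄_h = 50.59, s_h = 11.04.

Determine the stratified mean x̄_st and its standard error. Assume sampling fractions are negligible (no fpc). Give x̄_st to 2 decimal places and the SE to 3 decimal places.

x̄_st = Σ W_h x̄_h = (340·19.08 + 380·49.82 + 520·31.27 + 900·50.59)/2140 = 40.75243
V̂(x̄_st) = Σ W_h² s_h²/n_h, with W_h = N_h/N and N = 2140:
  stratum Q1: (340/2140)²·5.71²/18 = 0.0457225
  stratum Q2: (380/2140)²·16.83²/27 = 0.330784
  stratum Q3: (520/2140)²·10.23²/80 = 0.0772397
  stratum Q4: (900/2140)²·11.04²/99 = 0.217751
V̂(x̄_st) = 0.671497
SE(x̄_st) = √0.671497 = 0.819449

x̄_st ≈ 40.75, SE ≈ 0.819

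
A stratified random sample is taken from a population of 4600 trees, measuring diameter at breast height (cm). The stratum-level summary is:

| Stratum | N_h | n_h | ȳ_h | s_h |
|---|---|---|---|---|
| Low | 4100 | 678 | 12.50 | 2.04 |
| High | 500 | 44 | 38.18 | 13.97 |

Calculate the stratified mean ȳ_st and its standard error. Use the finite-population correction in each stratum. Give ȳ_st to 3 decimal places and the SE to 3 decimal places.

ȳ_st ≈ 15.291, SE ≈ 0.228

ȳ_st = Σ W_h ȳ_h = (4100·12.50 + 500·38.18)/4600 = 15.29130
V̂(ȳ_st) = Σ W_h² (1 − n_h/N_h) s_h²/n_h, with W_h = N_h/N and N = 4600:
  stratum Low: (4100/4600)²·(1 − 678/4100)·2.04²/678 = 0.00406985
  stratum High: (500/4600)²·(1 − 44/500)·13.97²/44 = 0.0477925
V̂(ȳ_st) = 0.0518623
SE(ȳ_st) = √0.0518623 = 0.227733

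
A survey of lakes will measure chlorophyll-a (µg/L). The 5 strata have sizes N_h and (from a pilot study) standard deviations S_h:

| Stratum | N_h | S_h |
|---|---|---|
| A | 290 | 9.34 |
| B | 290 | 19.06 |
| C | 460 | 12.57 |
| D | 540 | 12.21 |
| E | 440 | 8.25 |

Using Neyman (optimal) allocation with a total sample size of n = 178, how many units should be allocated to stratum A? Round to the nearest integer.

20

Neyman allocation: n_h = n · N_h S_h / Σ N_i S_i, with n = 178.
  stratum A: N_h·S_h = 290·9.34 = 2708.60
  stratum B: N_h·S_h = 290·19.06 = 5527.40
  stratum C: N_h·S_h = 460·12.57 = 5782.20
  stratum D: N_h·S_h = 540·12.21 = 6593.40
  stratum E: N_h·S_h = 440·8.25 = 3630.00
Σ N_h S_h = 24241.60
n for stratum A = 178·2708.60/24241.60 = 19.889 → 20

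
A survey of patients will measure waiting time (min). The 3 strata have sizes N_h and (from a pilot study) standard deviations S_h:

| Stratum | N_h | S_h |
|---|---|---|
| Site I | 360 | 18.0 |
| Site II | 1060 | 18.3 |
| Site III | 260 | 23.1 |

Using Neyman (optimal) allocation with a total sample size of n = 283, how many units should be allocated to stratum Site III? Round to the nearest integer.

53

Neyman allocation: n_h = n · N_h S_h / Σ N_i S_i, with n = 283.
  stratum Site I: N_h·S_h = 360·18.0 = 6480.00
  stratum Site II: N_h·S_h = 1060·18.3 = 19398.00
  stratum Site III: N_h·S_h = 260·23.1 = 6006.00
Σ N_h S_h = 31884.00
n for stratum Site III = 283·6006.00/31884.00 = 53.309 → 53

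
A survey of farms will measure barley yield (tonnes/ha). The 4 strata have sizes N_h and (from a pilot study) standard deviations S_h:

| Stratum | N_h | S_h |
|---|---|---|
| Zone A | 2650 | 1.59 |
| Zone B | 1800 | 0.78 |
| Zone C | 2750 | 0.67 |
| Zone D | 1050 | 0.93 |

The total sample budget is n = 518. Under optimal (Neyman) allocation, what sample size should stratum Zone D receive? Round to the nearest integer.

60

Neyman allocation: n_h = n · N_h S_h / Σ N_i S_i, with n = 518.
  stratum Zone A: N_h·S_h = 2650·1.59 = 4213.50
  stratum Zone B: N_h·S_h = 1800·0.78 = 1404.00
  stratum Zone C: N_h·S_h = 2750·0.67 = 1842.50
  stratum Zone D: N_h·S_h = 1050·0.93 = 976.50
Σ N_h S_h = 8436.50
n for stratum Zone D = 518·976.50/8436.50 = 59.957 → 60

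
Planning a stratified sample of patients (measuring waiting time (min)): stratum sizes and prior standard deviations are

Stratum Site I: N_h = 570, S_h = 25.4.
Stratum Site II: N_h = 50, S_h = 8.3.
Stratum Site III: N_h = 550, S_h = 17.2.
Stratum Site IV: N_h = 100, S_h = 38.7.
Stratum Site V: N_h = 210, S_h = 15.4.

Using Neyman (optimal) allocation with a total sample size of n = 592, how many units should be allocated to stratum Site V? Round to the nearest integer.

61

Neyman allocation: n_h = n · N_h S_h / Σ N_i S_i, with n = 592.
  stratum Site I: N_h·S_h = 570·25.4 = 14478.00
  stratum Site II: N_h·S_h = 50·8.3 = 415.00
  stratum Site III: N_h·S_h = 550·17.2 = 9460.00
  stratum Site IV: N_h·S_h = 100·38.7 = 3870.00
  stratum Site V: N_h·S_h = 210·15.4 = 3234.00
Σ N_h S_h = 31457.00
n for stratum Site V = 592·3234.00/31457.00 = 60.862 → 61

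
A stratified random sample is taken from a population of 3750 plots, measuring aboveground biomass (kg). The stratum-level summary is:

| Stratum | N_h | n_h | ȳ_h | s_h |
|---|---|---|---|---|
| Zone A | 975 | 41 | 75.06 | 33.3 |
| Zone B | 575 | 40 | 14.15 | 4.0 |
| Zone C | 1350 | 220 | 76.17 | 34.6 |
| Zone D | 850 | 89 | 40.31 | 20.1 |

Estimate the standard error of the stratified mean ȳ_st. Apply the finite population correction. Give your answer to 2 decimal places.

SE(ȳ_st) ≈ 1.60

V̂(ȳ_st) = Σ W_h² (1 − n_h/N_h) s_h²/n_h, with W_h = N_h/N and N = 3750:
  stratum Zone A: (975/3750)²·(1 − 41/975)·33.3²/41 = 1.75143
  stratum Zone B: (575/3750)²·(1 − 40/575)·4.0²/40 = 0.00875022
  stratum Zone C: (1350/3750)²·(1 − 220/1350)·34.6²/220 = 0.590309
  stratum Zone D: (850/3750)²·(1 − 89/850)·20.1²/89 = 0.208806
V̂(ȳ_st) = 2.5593
SE(ȳ_st) = √2.5593 = 1.59978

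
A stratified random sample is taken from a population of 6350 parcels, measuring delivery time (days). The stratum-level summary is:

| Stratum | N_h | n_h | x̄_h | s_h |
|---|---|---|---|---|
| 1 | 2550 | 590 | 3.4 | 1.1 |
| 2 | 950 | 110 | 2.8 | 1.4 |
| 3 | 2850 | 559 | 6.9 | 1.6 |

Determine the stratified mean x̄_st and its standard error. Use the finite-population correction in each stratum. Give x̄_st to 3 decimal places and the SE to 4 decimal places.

x̄_st = Σ W_h x̄_h = (2550·3.4 + 950·2.8 + 2850·6.9)/6350 = 4.88110
V̂(x̄_st) = Σ W_h² (1 − n_h/N_h) s_h²/n_h, with W_h = N_h/N and N = 6350:
  stratum 1: (2550/6350)²·(1 − 590/2550)·1.1²/590 = 0.000254204
  stratum 2: (950/6350)²·(1 − 110/950)·1.4²/110 = 0.00035263
  stratum 3: (2850/6350)²·(1 − 559/2850)·1.6²/559 = 0.000741567
V̂(x̄_st) = 0.0013484
SE(x̄_st) = √0.0013484 = 0.0367206

x̄_st ≈ 4.881, SE ≈ 0.0367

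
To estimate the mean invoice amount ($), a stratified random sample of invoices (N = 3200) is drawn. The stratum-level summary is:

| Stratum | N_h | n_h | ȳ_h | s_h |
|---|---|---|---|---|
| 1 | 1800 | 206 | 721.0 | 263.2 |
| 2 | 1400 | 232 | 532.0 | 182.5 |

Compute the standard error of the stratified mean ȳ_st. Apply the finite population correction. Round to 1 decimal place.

V̂(ȳ_st) = Σ W_h² (1 − n_h/N_h) s_h²/n_h, with W_h = N_h/N and N = 3200:
  stratum 1: (1800/3200)²·(1 − 206/1800)·263.2²/206 = 94.2248
  stratum 2: (1400/3200)²·(1 − 232/1400)·182.5²/232 = 22.925
V̂(ȳ_st) = 117.15
SE(ȳ_st) = √117.15 = 10.8236

SE(ȳ_st) ≈ 10.8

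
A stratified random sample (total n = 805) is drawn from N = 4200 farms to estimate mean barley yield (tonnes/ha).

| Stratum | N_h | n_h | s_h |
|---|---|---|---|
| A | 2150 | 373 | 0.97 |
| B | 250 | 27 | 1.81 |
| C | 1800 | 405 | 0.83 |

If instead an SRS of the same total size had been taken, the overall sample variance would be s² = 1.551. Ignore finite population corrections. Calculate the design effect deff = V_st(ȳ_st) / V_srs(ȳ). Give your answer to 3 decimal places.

deff ≈ 0.728

V̂(ȳ_st) = Σ W_h² s_h²/n_h, with W_h = N_h/N and N = 4200:
  stratum A: (2150/4200)²·0.97²/373 = 0.000661018
  stratum B: (250/4200)²·1.81²/27 = 0.000429907
  stratum C: (1800/4200)²·0.83²/405 = 0.000312426
V_st = 0.00140335
V_srs = s²/n = 1.551/805 = 0.00192671
deff = V_st / V_srs = 0.00140335/0.00192671 = 0.7284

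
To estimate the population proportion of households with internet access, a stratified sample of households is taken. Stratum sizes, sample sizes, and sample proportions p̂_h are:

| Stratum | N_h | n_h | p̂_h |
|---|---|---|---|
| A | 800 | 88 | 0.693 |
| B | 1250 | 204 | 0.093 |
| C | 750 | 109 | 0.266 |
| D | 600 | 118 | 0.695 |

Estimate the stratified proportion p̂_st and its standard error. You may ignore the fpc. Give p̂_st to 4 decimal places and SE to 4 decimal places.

p̂_st ≈ 0.3786, SE ≈ 0.0183

N = 3400; stratum weights W_h = N_h/N.
p̂_st = Σ W_h p̂_h = (800·0.693 + 1250·0.093 + 750·0.266 + 600·0.695)/3400 = 0.37857
V̂(p̂_st) = Σ W_h² p̂_h(1−p̂_h)/(n_h−1):
  stratum A: (800/3400)²·0.693·0.307/87 = 0.000135386
  stratum B: (1250/3400)²·0.093·0.907/203 = 5.61638e-05
  stratum C: (750/3400)²·0.266·0.734/108 = 8.79668e-05
  stratum D: (600/3400)²·0.695·0.305/117 = 5.64213e-05
V̂(p̂_st) = 0.000335938; SE = √V̂ = 0.0183286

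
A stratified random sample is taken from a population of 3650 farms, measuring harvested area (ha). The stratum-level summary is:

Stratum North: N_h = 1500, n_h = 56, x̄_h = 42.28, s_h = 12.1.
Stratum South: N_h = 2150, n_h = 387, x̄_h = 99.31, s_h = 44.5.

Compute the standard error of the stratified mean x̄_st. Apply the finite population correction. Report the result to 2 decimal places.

SE(x̄_st) ≈ 1.37

V̂(x̄_st) = Σ W_h² (1 − n_h/N_h) s_h²/n_h, with W_h = N_h/N and N = 3650:
  stratum North: (1500/3650)²·(1 − 56/1500)·12.1²/56 = 0.425065
  stratum South: (2150/3650)²·(1 − 387/2150)·44.5²/387 = 1.45584
V̂(x̄_st) = 1.88091
SE(x̄_st) = √1.88091 = 1.37146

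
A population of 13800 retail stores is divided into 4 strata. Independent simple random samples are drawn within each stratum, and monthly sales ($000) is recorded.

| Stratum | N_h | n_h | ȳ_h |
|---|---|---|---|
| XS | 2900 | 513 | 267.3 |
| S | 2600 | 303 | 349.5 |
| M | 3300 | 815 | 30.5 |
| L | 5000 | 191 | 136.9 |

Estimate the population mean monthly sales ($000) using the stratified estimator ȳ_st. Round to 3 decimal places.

ȳ_st ≈ 178.914

N = Σ N_h = 13800. Stratum weights W_h = N_h/N.
ȳ_st = (2900·267.3 + 2600·349.5 + 3300·30.5 + 5000·136.9) / 13800 = 178.91449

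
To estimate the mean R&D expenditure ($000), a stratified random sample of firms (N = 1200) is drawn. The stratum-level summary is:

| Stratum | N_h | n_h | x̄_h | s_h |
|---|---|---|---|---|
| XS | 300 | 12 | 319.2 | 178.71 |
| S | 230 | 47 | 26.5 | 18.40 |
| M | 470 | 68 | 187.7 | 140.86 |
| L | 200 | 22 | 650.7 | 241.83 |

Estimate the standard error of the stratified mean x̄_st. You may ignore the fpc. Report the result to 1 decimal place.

SE(x̄_st) ≈ 16.9

V̂(x̄_st) = Σ W_h² s_h²/n_h, with W_h = N_h/N and N = 1200:
  stratum XS: (300/1200)²·178.71²/12 = 166.34
  stratum S: (230/1200)²·18.40²/47 = 0.264625
  stratum M: (470/1200)²·140.86²/68 = 44.761
  stratum L: (200/1200)²·241.83²/22 = 73.8406
V̂(x̄_st) = 285.206
SE(x̄_st) = √285.206 = 16.888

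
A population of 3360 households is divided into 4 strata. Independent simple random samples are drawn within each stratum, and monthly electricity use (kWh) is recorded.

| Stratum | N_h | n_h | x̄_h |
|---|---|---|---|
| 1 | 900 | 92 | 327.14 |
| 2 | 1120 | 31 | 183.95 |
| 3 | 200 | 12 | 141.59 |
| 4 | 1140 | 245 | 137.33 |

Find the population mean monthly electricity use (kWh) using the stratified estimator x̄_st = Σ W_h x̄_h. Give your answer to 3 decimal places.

N = Σ N_h = 3360. Stratum weights W_h = N_h/N.
x̄_st = (900·327.14 + 1120·183.95 + 200·141.59 + 1140·137.33) / 3360 = 203.96554

x̄_st ≈ 203.966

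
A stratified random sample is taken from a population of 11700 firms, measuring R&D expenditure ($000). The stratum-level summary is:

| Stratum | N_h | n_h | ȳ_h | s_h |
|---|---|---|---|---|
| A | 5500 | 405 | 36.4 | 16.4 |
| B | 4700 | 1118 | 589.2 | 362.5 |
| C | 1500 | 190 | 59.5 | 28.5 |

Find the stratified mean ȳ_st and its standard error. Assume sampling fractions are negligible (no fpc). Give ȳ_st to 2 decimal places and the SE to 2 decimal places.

ȳ_st ≈ 261.43, SE ≈ 4.38

ȳ_st = Σ W_h ȳ_h = (5500·36.4 + 4700·589.2 + 1500·59.5)/11700 = 261.42650
V̂(ȳ_st) = Σ W_h² s_h²/n_h, with W_h = N_h/N and N = 11700:
  stratum A: (5500/11700)²·16.4²/405 = 0.146753
  stratum B: (4700/11700)²·362.5²/1118 = 18.967
  stratum C: (1500/11700)²·28.5²/190 = 0.0702663
V̂(ȳ_st) = 19.184
SE(ȳ_st) = √19.184 = 4.37995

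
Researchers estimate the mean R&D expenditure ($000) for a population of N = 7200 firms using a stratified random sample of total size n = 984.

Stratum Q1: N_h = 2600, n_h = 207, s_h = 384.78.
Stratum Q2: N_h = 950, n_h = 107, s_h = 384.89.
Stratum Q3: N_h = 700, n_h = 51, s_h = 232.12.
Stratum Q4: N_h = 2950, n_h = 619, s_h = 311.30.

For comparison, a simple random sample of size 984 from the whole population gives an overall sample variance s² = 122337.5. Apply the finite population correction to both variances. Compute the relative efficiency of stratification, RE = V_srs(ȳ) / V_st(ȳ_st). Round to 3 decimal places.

RE ≈ 0.782

V̂(ȳ_st) = Σ W_h² (1 − n_h/N_h) s_h²/n_h, with W_h = N_h/N and N = 7200:
  stratum Q1: (2600/7200)²·(1 − 207/2600)·384.78²/207 = 85.8432
  stratum Q2: (950/7200)²·(1 − 107/950)·384.89²/107 = 21.3883
  stratum Q3: (700/7200)²·(1 − 51/700)·232.12²/51 = 9.25833
  stratum Q4: (2950/7200)²·(1 − 619/2950)·311.30²/619 = 20.7667
V_st = 137.256
V_srs = (1 − 984/7200)·122337.5/984 = 107.335
Relative efficiency = V_srs / V_st = 107.335/137.256 = 0.7820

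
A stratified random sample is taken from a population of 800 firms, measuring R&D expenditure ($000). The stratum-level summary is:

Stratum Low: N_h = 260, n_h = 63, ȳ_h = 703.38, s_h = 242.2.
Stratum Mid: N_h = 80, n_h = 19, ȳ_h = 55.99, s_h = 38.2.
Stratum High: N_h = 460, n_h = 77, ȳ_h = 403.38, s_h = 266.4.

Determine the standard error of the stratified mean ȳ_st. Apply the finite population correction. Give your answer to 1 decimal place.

V̂(ȳ_st) = Σ W_h² (1 − n_h/N_h) s_h²/n_h, with W_h = N_h/N and N = 800:
  stratum Low: (260/800)²·(1 − 63/260)·242.2²/63 = 74.5191
  stratum Mid: (80/800)²·(1 − 19/80)·38.2²/19 = 0.585616
  stratum High: (460/800)²·(1 − 77/460)·266.4²/77 = 253.72
V̂(ȳ_st) = 328.824
SE(ȳ_st) = √328.824 = 18.1335

SE(ȳ_st) ≈ 18.1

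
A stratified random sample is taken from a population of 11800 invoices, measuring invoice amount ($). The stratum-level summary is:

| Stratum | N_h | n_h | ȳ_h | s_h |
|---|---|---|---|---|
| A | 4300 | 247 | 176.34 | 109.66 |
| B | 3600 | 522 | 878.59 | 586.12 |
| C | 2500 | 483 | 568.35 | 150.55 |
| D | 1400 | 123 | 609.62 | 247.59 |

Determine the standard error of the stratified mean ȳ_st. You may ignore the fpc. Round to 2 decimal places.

V̂(ȳ_st) = Σ W_h² s_h²/n_h, with W_h = N_h/N and N = 11800:
  stratum A: (4300/11800)²·109.66²/247 = 6.46506
  stratum B: (3600/11800)²·586.12²/522 = 61.2553
  stratum C: (2500/11800)²·150.55²/483 = 2.10635
  stratum D: (1400/11800)²·247.59²/123 = 7.01541
V̂(ȳ_st) = 76.8421
SE(ȳ_st) = √76.8421 = 8.76596

SE(ȳ_st) ≈ 8.77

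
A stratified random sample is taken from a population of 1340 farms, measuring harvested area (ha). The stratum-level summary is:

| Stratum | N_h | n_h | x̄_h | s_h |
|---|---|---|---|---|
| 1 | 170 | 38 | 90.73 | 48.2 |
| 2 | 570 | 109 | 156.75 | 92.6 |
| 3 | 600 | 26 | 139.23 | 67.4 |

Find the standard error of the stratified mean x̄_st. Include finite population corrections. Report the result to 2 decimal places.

SE(x̄_st) ≈ 6.77

V̂(x̄_st) = Σ W_h² (1 − n_h/N_h) s_h²/n_h, with W_h = N_h/N and N = 1340:
  stratum 1: (170/1340)²·(1 − 38/170)·48.2²/38 = 0.764053
  stratum 2: (570/1340)²·(1 − 109/570)·92.6²/109 = 11.5123
  stratum 3: (600/1340)²·(1 − 26/600)·67.4²/26 = 33.512
V̂(x̄_st) = 45.7883
SE(x̄_st) = √45.7883 = 6.76671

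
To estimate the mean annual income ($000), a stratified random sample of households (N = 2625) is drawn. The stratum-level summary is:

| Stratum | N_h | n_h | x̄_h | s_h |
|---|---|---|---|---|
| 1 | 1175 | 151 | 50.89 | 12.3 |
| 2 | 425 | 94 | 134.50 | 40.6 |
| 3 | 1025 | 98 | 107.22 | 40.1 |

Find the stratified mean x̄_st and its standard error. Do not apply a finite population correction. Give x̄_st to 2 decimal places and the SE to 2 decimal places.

x̄_st = Σ W_h x̄_h = (1175·50.89 + 425·134.50 + 1025·107.22)/2625 = 86.42238
V̂(x̄_st) = Σ W_h² s_h²/n_h, with W_h = N_h/N and N = 2625:
  stratum 1: (1175/2625)²·12.3²/151 = 0.200748
  stratum 2: (425/2625)²·40.6²/94 = 0.459667
  stratum 3: (1025/2625)²·40.1²/98 = 2.5018
V̂(x̄_st) = 3.16221
SE(x̄_st) = √3.16221 = 1.77826

x̄_st ≈ 86.42, SE ≈ 1.78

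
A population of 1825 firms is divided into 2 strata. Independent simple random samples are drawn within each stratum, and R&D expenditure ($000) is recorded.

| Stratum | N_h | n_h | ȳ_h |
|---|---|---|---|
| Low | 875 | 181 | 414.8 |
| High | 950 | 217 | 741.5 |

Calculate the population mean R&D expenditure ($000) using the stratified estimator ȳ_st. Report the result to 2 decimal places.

N = Σ N_h = 1825. Stratum weights W_h = N_h/N.
ȳ_st = (875·414.8 + 950·741.5) / 1825 = 584.8630

ȳ_st ≈ 584.86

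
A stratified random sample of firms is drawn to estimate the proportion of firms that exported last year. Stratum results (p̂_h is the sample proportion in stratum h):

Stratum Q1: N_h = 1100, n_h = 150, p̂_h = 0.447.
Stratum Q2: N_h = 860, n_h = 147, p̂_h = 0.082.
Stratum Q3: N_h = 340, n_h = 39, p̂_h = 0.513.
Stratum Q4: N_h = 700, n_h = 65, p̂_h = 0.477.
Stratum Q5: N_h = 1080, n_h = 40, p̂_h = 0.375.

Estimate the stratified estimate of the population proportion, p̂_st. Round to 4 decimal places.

p̂_st ≈ 0.3617

N = 4080; stratum weights W_h = N_h/N.
p̂_st = Σ W_h p̂_h = (1100·0.447 + 860·0.082 + 340·0.513 + 700·0.477 + 1080·0.375)/4080 = 0.36165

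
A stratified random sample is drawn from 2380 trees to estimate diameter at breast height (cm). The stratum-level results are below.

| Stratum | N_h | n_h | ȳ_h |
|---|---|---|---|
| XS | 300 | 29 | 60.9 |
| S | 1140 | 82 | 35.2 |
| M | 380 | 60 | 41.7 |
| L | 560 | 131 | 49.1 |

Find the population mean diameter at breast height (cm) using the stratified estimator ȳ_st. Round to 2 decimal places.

N = Σ N_h = 2380. Stratum weights W_h = N_h/N.
ȳ_st = (300·60.9 + 1140·35.2 + 380·41.7 + 560·49.1) / 2380 = 42.7479

ȳ_st ≈ 42.75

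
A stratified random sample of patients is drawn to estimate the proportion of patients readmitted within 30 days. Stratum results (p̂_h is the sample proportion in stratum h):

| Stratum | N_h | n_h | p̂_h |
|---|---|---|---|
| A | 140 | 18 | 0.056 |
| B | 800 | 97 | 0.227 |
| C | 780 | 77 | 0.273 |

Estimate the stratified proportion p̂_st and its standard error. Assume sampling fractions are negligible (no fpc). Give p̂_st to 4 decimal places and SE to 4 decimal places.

p̂_st ≈ 0.2339, SE ≈ 0.0309

N = 1720; stratum weights W_h = N_h/N.
p̂_st = Σ W_h p̂_h = (140·0.056 + 800·0.227 + 780·0.273)/1720 = 0.23394
V̂(p̂_st) = Σ W_h² p̂_h(1−p̂_h)/(n_h−1):
  stratum A: (140/1720)²·0.056·0.944/17 = 2.0602e-05
  stratum B: (800/1720)²·0.227·0.773/96 = 0.000395419
  stratum C: (780/1720)²·0.273·0.727/76 = 0.000537051
V̂(p̂_st) = 0.000953072; SE = √V̂ = 0.0308719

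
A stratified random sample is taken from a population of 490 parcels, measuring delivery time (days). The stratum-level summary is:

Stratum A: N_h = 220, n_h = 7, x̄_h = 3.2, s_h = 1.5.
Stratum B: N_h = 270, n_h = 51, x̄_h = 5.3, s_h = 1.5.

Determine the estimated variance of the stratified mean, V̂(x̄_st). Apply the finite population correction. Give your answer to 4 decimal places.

V̂(x̄_st) = Σ W_h² (1 − n_h/N_h) s_h²/n_h, with W_h = N_h/N and N = 490:
  stratum A: (220/490)²·(1 − 7/220)·1.5²/7 = 0.0627328
  stratum B: (270/490)²·(1 − 51/270)·1.5²/51 = 0.010865
V̂(x̄_st) = 0.0735977

V̂(x̄_st) ≈ 0.0736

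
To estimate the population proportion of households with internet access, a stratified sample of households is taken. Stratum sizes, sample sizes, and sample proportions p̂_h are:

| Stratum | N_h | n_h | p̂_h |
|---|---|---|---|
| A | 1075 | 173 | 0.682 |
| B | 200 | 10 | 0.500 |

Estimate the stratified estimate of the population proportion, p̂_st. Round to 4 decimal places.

p̂_st ≈ 0.6535

N = 1275; stratum weights W_h = N_h/N.
p̂_st = Σ W_h p̂_h = (1075·0.682 + 200·0.500)/1275 = 0.65345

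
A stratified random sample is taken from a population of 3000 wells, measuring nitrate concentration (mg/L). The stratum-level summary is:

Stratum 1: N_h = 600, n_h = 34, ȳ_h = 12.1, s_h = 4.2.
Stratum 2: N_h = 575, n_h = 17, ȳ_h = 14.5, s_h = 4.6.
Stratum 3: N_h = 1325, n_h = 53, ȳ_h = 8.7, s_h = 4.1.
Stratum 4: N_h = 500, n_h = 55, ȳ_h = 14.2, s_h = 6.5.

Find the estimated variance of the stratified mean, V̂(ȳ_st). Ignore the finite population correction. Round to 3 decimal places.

V̂(ȳ_st) = Σ W_h² s_h²/n_h, with W_h = N_h/N and N = 3000:
  stratum 1: (600/3000)²·4.2²/34 = 0.0207529
  stratum 2: (575/3000)²·4.6²/17 = 0.0457257
  stratum 3: (1325/3000)²·4.1²/53 = 0.0618701
  stratum 4: (500/3000)²·6.5²/55 = 0.0213384
V̂(ȳ_st) = 0.149687

V̂(ȳ_st) ≈ 0.150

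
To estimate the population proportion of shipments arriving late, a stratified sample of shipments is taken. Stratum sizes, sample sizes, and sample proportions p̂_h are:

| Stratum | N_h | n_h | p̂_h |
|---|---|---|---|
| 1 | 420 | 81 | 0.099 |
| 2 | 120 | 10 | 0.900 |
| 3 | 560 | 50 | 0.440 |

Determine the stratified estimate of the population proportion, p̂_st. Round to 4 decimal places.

N = 1100; stratum weights W_h = N_h/N.
p̂_st = Σ W_h p̂_h = (420·0.099 + 120·0.900 + 560·0.440)/1100 = 0.35998

p̂_st ≈ 0.3600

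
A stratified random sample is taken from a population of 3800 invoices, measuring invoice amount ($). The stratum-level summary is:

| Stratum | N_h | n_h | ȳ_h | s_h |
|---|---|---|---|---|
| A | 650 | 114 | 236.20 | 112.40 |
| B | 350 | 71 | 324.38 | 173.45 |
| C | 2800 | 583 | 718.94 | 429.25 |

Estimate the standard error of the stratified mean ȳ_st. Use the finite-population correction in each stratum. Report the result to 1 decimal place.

V̂(ȳ_st) = Σ W_h² (1 − n_h/N_h) s_h²/n_h, with W_h = N_h/N and N = 3800:
  stratum A: (650/3800)²·(1 − 114/650)·112.40²/114 = 2.67386
  stratum B: (350/3800)²·(1 − 71/350)·173.45²/71 = 2.86547
  stratum C: (2800/3800)²·(1 − 583/2800)·429.25²/583 = 135.865
V̂(ȳ_st) = 141.405
SE(ȳ_st) = √141.405 = 11.8914

SE(ȳ_st) ≈ 11.9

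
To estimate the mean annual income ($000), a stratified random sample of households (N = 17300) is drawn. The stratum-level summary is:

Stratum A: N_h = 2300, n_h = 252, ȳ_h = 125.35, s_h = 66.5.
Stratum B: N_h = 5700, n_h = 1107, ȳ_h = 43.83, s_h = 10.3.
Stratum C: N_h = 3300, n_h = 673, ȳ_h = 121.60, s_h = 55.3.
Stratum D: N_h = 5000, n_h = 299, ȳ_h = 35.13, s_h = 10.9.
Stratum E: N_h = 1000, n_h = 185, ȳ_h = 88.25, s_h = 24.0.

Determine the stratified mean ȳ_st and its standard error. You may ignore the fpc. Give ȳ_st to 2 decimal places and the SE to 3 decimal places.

ȳ_st = Σ W_h ȳ_h = (2300·125.35 + 5700·43.83 + 3300·121.60 + 5000·35.13 + 1000·88.25)/17300 = 69.55584
V̂(ȳ_st) = Σ W_h² s_h²/n_h, with W_h = N_h/N and N = 17300:
  stratum A: (2300/17300)²·66.5²/252 = 0.310175
  stratum B: (5700/17300)²·10.3²/1107 = 0.0104036
  stratum C: (3300/17300)²·55.3²/673 = 0.165337
  stratum D: (5000/17300)²·10.9²/299 = 0.0331917
  stratum E: (1000/17300)²·24.0²/185 = 0.010403
V̂(ȳ_st) = 0.52951
SE(ȳ_st) = √0.52951 = 0.727675

ȳ_st ≈ 69.56, SE ≈ 0.728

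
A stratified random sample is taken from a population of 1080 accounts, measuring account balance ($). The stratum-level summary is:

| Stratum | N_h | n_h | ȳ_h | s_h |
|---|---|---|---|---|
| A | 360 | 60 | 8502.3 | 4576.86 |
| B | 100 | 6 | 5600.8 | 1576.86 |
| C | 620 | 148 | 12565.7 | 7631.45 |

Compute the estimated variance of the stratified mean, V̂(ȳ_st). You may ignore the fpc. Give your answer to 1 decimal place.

V̂(ȳ_st) = Σ W_h² s_h²/n_h, with W_h = N_h/N and N = 1080:
  stratum A: (360/1080)²·4576.86²/60 = 38791.9
  stratum B: (100/1080)²·1576.86²/6 = 3552.94
  stratum C: (620/1080)²·7631.45²/148 = 129685
V̂(ȳ_st) = 172029

V̂(ȳ_st) ≈ 172029.4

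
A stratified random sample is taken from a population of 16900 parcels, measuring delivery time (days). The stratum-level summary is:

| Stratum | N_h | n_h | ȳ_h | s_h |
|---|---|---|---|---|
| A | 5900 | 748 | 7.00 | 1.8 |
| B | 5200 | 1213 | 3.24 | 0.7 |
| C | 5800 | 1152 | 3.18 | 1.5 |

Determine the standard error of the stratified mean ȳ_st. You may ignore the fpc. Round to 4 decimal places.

V̂(ȳ_st) = Σ W_h² s_h²/n_h, with W_h = N_h/N and N = 16900:
  stratum A: (5900/16900)²·1.8²/748 = 0.000527927
  stratum B: (5200/16900)²·0.7²/1213 = 3.82445e-05
  stratum C: (5800/16900)²·1.5²/1152 = 0.000230045
V̂(ȳ_st) = 0.000796217
SE(ȳ_st) = √0.000796217 = 0.0282173

SE(ȳ_st) ≈ 0.0282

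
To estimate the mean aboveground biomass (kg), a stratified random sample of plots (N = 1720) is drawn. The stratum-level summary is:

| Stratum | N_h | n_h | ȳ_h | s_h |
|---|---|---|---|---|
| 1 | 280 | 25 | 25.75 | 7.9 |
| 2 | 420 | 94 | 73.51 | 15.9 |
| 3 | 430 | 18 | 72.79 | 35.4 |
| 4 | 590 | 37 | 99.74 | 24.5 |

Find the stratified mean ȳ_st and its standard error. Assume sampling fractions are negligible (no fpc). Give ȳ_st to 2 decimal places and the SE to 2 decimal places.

ȳ_st ≈ 74.55, SE ≈ 2.55

ȳ_st = Σ W_h ȳ_h = (280·25.75 + 420·73.51 + 430·72.79 + 590·99.74)/1720 = 74.55262
V̂(ȳ_st) = Σ W_h² s_h²/n_h, with W_h = N_h/N and N = 1720:
  stratum 1: (280/1720)²·7.9²/25 = 0.0661566
  stratum 2: (420/1720)²·15.9²/94 = 0.160364
  stratum 3: (430/1720)²·35.4²/18 = 4.35125
  stratum 4: (590/1720)²·24.5²/37 = 1.90888
V̂(ȳ_st) = 6.48665
SE(ȳ_st) = √6.48665 = 2.54689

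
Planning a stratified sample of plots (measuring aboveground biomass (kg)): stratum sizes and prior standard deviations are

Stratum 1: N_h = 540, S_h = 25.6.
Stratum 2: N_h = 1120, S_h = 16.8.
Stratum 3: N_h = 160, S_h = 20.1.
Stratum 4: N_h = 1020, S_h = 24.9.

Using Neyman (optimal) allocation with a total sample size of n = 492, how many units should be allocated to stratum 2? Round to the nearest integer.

151

Neyman allocation: n_h = n · N_h S_h / Σ N_i S_i, with n = 492.
  stratum 1: N_h·S_h = 540·25.6 = 13824.00
  stratum 2: N_h·S_h = 1120·16.8 = 18816.00
  stratum 3: N_h·S_h = 160·20.1 = 3216.00
  stratum 4: N_h·S_h = 1020·24.9 = 25398.00
Σ N_h S_h = 61254.00
n for stratum 2 = 492·18816.00/61254.00 = 151.133 → 151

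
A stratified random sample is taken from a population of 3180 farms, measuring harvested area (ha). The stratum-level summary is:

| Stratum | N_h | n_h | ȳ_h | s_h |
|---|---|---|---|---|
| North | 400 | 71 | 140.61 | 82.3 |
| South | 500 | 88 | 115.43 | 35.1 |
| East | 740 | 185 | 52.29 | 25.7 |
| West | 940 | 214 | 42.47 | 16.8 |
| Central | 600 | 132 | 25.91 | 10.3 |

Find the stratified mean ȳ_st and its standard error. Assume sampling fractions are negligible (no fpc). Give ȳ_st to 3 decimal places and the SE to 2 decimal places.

ȳ_st = Σ W_h ȳ_h = (400·140.61 + 500·115.43 + 740·52.29 + 940·42.47 + 600·25.91)/3180 = 65.44698
V̂(ȳ_st) = Σ W_h² s_h²/n_h, with W_h = N_h/N and N = 3180:
  stratum North: (400/3180)²·82.3²/71 = 1.50941
  stratum South: (500/3180)²·35.1²/88 = 0.346113
  stratum East: (740/3180)²·25.7²/185 = 0.193332
  stratum West: (940/3180)²·16.8²/214 = 0.115241
  stratum Central: (600/3180)²·10.3²/132 = 0.028612
V̂(ȳ_st) = 2.19271
SE(ȳ_st) = √2.19271 = 1.48078

ȳ_st ≈ 65.447, SE ≈ 1.48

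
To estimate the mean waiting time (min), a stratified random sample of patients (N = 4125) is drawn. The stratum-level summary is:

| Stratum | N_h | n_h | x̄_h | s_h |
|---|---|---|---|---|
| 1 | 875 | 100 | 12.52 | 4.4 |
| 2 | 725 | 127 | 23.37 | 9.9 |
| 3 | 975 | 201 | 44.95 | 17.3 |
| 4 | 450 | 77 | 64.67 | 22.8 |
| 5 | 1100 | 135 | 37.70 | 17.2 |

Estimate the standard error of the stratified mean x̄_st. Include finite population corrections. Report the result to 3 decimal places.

V̂(x̄_st) = Σ W_h² (1 − n_h/N_h) s_h²/n_h, with W_h = N_h/N and N = 4125:
  stratum 1: (875/4125)²·(1 − 100/875)·4.4²/100 = 0.00771556
  stratum 2: (725/4125)²·(1 − 127/725)·9.9²/127 = 0.0196634
  stratum 3: (975/4125)²·(1 − 201/975)·17.3²/201 = 0.066038
  stratum 4: (450/4125)²·(1 − 77/450)·22.8²/77 = 0.0665967
  stratum 5: (1100/4125)²·(1 − 135/1100)·17.2²/135 = 0.136708
V̂(x̄_st) = 0.296722
SE(x̄_st) = √0.296722 = 0.544722

SE(x̄_st) ≈ 0.545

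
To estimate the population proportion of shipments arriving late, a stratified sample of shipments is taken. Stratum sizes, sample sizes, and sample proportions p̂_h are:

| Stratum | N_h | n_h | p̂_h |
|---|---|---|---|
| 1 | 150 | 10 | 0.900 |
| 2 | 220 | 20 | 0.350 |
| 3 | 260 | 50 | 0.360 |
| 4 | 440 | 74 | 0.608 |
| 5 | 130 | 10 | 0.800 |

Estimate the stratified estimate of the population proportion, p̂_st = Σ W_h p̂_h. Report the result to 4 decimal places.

p̂_st ≈ 0.5643

N = 1200; stratum weights W_h = N_h/N.
p̂_st = Σ W_h p̂_h = (150·0.900 + 220·0.350 + 260·0.360 + 440·0.608 + 130·0.800)/1200 = 0.56427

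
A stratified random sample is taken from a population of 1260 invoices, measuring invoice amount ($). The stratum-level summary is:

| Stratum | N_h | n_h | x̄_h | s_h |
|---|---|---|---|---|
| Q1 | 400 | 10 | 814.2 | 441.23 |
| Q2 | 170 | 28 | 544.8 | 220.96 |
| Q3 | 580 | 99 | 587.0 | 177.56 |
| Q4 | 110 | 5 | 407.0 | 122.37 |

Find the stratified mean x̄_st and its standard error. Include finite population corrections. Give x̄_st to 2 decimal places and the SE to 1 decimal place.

x̄_st = Σ W_h x̄_h = (400·814.2 + 170·544.8 + 580·587.0 + 110·407.0)/1260 = 637.71905
V̂(x̄_st) = Σ W_h² (1 − n_h/N_h) s_h²/n_h, with W_h = N_h/N and N = 1260:
  stratum Q1: (400/1260)²·(1 − 10/400)·441.23²/10 = 1912.99
  stratum Q2: (170/1260)²·(1 − 28/170)·220.96²/28 = 26.5134
  stratum Q3: (580/1260)²·(1 − 99/580)·177.56²/99 = 55.9612
  stratum Q4: (110/1260)²·(1 − 5/110)·122.37²/5 = 21.7882
V̂(x̄_st) = 2017.26
SE(x̄_st) = √2017.26 = 44.9139

x̄_st ≈ 637.72, SE ≈ 44.9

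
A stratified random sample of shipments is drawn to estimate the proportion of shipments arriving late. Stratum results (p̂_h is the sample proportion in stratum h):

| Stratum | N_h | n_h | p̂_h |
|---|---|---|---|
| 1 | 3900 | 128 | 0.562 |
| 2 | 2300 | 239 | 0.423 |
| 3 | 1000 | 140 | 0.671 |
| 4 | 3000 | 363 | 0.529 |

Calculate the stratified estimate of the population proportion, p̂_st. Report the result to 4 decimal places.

N = 10200; stratum weights W_h = N_h/N.
p̂_st = Σ W_h p̂_h = (3900·0.562 + 2300·0.423 + 1000·0.671 + 3000·0.529)/10200 = 0.53164

p̂_st ≈ 0.5316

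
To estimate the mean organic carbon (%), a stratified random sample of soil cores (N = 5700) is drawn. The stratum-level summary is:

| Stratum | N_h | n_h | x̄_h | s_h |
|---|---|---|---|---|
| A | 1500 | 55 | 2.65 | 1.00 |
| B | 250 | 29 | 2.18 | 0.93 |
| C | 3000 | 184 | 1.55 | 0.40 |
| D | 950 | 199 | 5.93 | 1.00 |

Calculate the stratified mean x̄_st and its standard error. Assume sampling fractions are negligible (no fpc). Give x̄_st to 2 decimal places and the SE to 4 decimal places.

x̄_st ≈ 2.60, SE ≈ 0.0412

x̄_st = Σ W_h x̄_h = (1500·2.65 + 250·2.18 + 3000·1.55 + 950·5.93)/5700 = 2.59711
V̂(x̄_st) = Σ W_h² s_h²/n_h, with W_h = N_h/N and N = 5700:
  stratum A: (1500/5700)²·1.00²/55 = 0.00125913
  stratum B: (250/5700)²·0.93²/29 = 5.73718e-05
  stratum C: (3000/5700)²·0.40²/184 = 0.000240877
  stratum D: (950/5700)²·1.00²/199 = 0.000139587
V̂(x̄_st) = 0.00169696
SE(x̄_st) = √0.00169696 = 0.0411942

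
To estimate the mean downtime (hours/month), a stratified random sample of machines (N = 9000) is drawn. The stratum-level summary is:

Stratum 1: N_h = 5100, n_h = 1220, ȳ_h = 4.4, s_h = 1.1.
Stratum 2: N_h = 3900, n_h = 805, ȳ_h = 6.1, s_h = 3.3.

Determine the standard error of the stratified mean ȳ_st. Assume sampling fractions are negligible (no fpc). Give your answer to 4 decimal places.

V̂(ȳ_st) = Σ W_h² s_h²/n_h, with W_h = N_h/N and N = 9000:
  stratum 1: (5100/9000)²·1.1²/1220 = 0.000318479
  stratum 2: (3900/9000)²·3.3²/805 = 0.00254025
V̂(ȳ_st) = 0.00285873
SE(ȳ_st) = √0.00285873 = 0.0534671

SE(ȳ_st) ≈ 0.0535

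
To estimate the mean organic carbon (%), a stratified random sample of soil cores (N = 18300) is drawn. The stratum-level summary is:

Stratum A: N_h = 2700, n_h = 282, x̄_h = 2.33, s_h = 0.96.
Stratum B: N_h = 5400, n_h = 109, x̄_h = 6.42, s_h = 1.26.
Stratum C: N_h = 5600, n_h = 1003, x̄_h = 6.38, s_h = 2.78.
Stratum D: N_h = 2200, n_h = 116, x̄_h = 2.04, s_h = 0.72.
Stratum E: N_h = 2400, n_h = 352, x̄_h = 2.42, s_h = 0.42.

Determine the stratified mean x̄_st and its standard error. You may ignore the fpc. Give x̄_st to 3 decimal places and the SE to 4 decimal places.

x̄_st = Σ W_h x̄_h = (2700·2.33 + 5400·6.42 + 5600·6.38 + 2200·2.04 + 2400·2.42)/18300 = 4.75317
V̂(x̄_st) = Σ W_h² s_h²/n_h, with W_h = N_h/N and N = 18300:
  stratum A: (2700/18300)²·0.96²/282 = 7.11408e-05
  stratum B: (5400/18300)²·1.26²/109 = 0.00126824
  stratum C: (5600/18300)²·2.78²/1003 = 0.000721544
  stratum D: (2200/18300)²·0.72²/116 = 6.45878e-05
  stratum E: (2400/18300)²·0.42²/352 = 8.61938e-06
V̂(x̄_st) = 0.00213413
SE(x̄_st) = √0.00213413 = 0.0461966

x̄_st ≈ 4.753, SE ≈ 0.0462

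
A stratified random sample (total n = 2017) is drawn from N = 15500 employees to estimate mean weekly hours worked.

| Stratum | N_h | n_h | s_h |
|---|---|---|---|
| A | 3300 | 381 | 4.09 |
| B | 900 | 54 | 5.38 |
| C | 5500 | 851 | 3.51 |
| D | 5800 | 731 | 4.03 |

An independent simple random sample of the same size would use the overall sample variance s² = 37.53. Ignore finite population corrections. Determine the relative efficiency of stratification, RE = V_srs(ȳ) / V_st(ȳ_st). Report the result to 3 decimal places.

RE ≈ 2.131

V̂(ȳ_st) = Σ W_h² s_h²/n_h, with W_h = N_h/N and N = 15500:
  stratum A: (3300/15500)²·4.09²/381 = 0.00199015
  stratum B: (900/15500)²·5.38²/54 = 0.00180714
  stratum C: (5500/15500)²·3.51²/851 = 0.00182283
  stratum D: (5800/15500)²·4.03²/731 = 0.00311089
V_st = 0.00873102
V_srs = s²/n = 37.53/2017 = 0.0186068
Relative efficiency = V_srs / V_st = 0.0186068/0.00873102 = 2.1311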